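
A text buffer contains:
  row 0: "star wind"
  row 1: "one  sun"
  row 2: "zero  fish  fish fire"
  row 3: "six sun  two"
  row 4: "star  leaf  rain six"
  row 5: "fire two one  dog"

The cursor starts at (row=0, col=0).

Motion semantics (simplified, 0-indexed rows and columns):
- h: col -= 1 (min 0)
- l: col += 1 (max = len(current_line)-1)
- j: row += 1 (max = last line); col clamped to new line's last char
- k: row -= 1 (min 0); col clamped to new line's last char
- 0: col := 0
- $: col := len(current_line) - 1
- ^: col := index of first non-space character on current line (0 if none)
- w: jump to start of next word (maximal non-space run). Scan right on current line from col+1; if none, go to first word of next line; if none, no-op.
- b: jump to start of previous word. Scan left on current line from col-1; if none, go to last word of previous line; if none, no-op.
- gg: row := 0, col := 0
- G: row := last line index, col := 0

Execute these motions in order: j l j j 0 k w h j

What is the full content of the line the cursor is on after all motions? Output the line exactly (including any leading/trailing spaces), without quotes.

Answer: six sun  two

Derivation:
After 1 (j): row=1 col=0 char='o'
After 2 (l): row=1 col=1 char='n'
After 3 (j): row=2 col=1 char='e'
After 4 (j): row=3 col=1 char='i'
After 5 (0): row=3 col=0 char='s'
After 6 (k): row=2 col=0 char='z'
After 7 (w): row=2 col=6 char='f'
After 8 (h): row=2 col=5 char='_'
After 9 (j): row=3 col=5 char='u'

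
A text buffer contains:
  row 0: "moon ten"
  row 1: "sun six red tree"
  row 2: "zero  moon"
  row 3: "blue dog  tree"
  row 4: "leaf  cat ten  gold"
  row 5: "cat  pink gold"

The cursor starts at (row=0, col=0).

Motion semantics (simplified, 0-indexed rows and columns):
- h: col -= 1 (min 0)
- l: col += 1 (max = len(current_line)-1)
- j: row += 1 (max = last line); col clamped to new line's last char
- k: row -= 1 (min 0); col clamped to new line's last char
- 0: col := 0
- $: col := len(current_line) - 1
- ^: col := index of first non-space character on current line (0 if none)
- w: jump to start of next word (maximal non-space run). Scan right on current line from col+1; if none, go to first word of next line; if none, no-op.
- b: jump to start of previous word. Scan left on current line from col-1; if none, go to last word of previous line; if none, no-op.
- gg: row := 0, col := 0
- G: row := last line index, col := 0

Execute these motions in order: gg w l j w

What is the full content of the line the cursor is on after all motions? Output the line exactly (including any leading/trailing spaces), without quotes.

Answer: sun six red tree

Derivation:
After 1 (gg): row=0 col=0 char='m'
After 2 (w): row=0 col=5 char='t'
After 3 (l): row=0 col=6 char='e'
After 4 (j): row=1 col=6 char='x'
After 5 (w): row=1 col=8 char='r'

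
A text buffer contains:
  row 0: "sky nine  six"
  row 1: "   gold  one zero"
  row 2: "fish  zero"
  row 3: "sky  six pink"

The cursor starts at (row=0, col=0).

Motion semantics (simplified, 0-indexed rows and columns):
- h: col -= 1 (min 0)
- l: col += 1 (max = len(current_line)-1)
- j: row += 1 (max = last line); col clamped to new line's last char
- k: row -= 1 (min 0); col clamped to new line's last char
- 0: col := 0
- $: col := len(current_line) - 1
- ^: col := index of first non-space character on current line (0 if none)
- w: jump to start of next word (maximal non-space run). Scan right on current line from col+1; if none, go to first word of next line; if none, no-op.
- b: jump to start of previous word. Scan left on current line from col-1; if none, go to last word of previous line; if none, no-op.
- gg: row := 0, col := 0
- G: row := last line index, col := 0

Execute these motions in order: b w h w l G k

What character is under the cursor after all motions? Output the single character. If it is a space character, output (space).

After 1 (b): row=0 col=0 char='s'
After 2 (w): row=0 col=4 char='n'
After 3 (h): row=0 col=3 char='_'
After 4 (w): row=0 col=4 char='n'
After 5 (l): row=0 col=5 char='i'
After 6 (G): row=3 col=0 char='s'
After 7 (k): row=2 col=0 char='f'

Answer: f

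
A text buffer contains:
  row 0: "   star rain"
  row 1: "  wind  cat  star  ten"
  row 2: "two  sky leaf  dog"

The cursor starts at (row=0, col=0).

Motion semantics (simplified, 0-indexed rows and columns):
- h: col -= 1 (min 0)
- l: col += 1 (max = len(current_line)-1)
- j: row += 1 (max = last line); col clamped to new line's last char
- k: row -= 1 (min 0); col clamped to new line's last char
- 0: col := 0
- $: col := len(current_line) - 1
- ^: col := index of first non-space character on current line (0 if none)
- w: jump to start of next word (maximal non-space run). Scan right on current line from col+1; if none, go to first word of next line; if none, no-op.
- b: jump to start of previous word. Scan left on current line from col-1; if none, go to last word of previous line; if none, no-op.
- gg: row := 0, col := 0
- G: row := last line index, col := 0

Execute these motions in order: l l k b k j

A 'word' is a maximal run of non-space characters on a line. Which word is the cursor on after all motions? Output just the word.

After 1 (l): row=0 col=1 char='_'
After 2 (l): row=0 col=2 char='_'
After 3 (k): row=0 col=2 char='_'
After 4 (b): row=0 col=2 char='_'
After 5 (k): row=0 col=2 char='_'
After 6 (j): row=1 col=2 char='w'

Answer: wind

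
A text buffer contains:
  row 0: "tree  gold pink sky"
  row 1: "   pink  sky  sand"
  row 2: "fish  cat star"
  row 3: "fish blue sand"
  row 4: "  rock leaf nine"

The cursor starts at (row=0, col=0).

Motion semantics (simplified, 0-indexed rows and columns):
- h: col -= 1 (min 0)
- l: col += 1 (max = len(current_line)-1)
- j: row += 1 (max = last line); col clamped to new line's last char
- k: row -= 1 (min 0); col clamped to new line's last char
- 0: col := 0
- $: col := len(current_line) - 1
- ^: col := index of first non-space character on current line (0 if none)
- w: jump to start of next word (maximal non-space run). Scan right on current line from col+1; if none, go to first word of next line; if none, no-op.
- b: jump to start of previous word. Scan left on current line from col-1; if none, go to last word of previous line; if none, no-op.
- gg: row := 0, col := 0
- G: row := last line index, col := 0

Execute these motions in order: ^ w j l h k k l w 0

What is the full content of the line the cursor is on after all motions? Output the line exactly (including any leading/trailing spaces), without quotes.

After 1 (^): row=0 col=0 char='t'
After 2 (w): row=0 col=6 char='g'
After 3 (j): row=1 col=6 char='k'
After 4 (l): row=1 col=7 char='_'
After 5 (h): row=1 col=6 char='k'
After 6 (k): row=0 col=6 char='g'
After 7 (k): row=0 col=6 char='g'
After 8 (l): row=0 col=7 char='o'
After 9 (w): row=0 col=11 char='p'
After 10 (0): row=0 col=0 char='t'

Answer: tree  gold pink sky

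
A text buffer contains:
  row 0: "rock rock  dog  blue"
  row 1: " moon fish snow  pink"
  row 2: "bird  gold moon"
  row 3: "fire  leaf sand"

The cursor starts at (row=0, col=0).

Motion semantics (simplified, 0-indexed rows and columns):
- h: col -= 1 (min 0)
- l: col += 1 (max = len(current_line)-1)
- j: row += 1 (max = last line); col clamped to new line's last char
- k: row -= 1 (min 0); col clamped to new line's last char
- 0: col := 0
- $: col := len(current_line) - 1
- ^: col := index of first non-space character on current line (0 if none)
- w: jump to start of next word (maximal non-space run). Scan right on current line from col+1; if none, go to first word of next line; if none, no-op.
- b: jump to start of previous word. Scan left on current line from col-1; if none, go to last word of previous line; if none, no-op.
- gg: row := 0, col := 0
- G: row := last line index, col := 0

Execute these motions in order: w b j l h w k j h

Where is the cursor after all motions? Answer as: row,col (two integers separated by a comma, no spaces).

After 1 (w): row=0 col=5 char='r'
After 2 (b): row=0 col=0 char='r'
After 3 (j): row=1 col=0 char='_'
After 4 (l): row=1 col=1 char='m'
After 5 (h): row=1 col=0 char='_'
After 6 (w): row=1 col=1 char='m'
After 7 (k): row=0 col=1 char='o'
After 8 (j): row=1 col=1 char='m'
After 9 (h): row=1 col=0 char='_'

Answer: 1,0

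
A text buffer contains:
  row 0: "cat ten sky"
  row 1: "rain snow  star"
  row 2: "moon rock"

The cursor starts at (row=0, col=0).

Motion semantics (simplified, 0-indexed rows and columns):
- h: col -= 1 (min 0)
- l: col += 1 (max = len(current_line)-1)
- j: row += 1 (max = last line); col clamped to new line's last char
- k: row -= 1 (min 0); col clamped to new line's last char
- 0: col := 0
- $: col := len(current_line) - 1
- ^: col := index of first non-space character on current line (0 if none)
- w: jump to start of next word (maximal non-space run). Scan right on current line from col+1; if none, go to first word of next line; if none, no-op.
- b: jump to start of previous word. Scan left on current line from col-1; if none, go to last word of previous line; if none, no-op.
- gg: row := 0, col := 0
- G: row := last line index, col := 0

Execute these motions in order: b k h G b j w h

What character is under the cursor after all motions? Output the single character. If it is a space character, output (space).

Answer: c

Derivation:
After 1 (b): row=0 col=0 char='c'
After 2 (k): row=0 col=0 char='c'
After 3 (h): row=0 col=0 char='c'
After 4 (G): row=2 col=0 char='m'
After 5 (b): row=1 col=11 char='s'
After 6 (j): row=2 col=8 char='k'
After 7 (w): row=2 col=8 char='k'
After 8 (h): row=2 col=7 char='c'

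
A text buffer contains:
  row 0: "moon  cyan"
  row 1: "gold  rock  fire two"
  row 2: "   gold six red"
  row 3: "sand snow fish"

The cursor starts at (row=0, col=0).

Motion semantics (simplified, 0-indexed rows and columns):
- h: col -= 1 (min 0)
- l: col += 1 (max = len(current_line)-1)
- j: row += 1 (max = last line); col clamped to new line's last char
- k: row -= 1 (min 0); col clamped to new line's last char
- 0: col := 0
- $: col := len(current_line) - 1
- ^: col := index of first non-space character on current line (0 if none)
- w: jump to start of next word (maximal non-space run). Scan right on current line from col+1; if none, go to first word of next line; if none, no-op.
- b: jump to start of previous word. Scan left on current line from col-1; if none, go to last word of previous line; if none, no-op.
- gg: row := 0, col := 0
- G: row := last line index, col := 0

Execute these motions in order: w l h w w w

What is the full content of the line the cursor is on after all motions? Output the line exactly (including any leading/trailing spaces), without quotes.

Answer: gold  rock  fire two

Derivation:
After 1 (w): row=0 col=6 char='c'
After 2 (l): row=0 col=7 char='y'
After 3 (h): row=0 col=6 char='c'
After 4 (w): row=1 col=0 char='g'
After 5 (w): row=1 col=6 char='r'
After 6 (w): row=1 col=12 char='f'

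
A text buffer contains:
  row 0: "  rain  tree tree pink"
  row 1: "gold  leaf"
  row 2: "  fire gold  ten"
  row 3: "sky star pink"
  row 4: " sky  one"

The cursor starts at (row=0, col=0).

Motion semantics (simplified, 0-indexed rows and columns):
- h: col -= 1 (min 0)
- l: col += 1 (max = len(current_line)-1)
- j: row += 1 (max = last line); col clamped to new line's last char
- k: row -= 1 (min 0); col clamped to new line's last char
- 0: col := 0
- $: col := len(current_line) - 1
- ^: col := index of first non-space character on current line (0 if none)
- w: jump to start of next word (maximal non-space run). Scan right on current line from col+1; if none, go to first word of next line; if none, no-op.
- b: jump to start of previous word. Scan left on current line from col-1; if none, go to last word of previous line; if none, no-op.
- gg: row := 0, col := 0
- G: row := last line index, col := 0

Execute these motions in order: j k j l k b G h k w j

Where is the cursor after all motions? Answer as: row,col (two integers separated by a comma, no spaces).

Answer: 4,4

Derivation:
After 1 (j): row=1 col=0 char='g'
After 2 (k): row=0 col=0 char='_'
After 3 (j): row=1 col=0 char='g'
After 4 (l): row=1 col=1 char='o'
After 5 (k): row=0 col=1 char='_'
After 6 (b): row=0 col=1 char='_'
After 7 (G): row=4 col=0 char='_'
After 8 (h): row=4 col=0 char='_'
After 9 (k): row=3 col=0 char='s'
After 10 (w): row=3 col=4 char='s'
After 11 (j): row=4 col=4 char='_'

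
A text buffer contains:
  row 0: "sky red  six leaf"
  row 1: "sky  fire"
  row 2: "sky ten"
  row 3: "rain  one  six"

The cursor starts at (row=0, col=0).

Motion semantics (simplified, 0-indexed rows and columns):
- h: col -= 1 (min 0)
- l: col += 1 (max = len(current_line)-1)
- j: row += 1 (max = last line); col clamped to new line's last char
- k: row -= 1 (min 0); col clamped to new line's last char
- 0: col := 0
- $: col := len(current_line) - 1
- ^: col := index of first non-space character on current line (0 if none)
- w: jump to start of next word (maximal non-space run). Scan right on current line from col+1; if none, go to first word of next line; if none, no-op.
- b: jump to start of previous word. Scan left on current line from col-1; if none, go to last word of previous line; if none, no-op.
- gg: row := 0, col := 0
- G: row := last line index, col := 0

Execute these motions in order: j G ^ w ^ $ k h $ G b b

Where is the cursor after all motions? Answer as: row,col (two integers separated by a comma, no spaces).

After 1 (j): row=1 col=0 char='s'
After 2 (G): row=3 col=0 char='r'
After 3 (^): row=3 col=0 char='r'
After 4 (w): row=3 col=6 char='o'
After 5 (^): row=3 col=0 char='r'
After 6 ($): row=3 col=13 char='x'
After 7 (k): row=2 col=6 char='n'
After 8 (h): row=2 col=5 char='e'
After 9 ($): row=2 col=6 char='n'
After 10 (G): row=3 col=0 char='r'
After 11 (b): row=2 col=4 char='t'
After 12 (b): row=2 col=0 char='s'

Answer: 2,0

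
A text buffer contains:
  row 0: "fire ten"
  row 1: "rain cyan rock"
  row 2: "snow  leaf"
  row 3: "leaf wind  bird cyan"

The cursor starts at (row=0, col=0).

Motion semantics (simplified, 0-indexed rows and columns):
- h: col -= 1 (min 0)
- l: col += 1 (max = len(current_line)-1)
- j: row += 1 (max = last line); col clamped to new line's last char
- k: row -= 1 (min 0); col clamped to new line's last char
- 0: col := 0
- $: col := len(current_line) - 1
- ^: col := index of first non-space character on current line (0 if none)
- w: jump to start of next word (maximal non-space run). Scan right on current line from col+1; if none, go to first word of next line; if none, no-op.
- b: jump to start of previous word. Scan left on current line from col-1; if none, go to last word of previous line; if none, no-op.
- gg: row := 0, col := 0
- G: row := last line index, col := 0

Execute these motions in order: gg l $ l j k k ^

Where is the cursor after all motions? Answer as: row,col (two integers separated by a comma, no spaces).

Answer: 0,0

Derivation:
After 1 (gg): row=0 col=0 char='f'
After 2 (l): row=0 col=1 char='i'
After 3 ($): row=0 col=7 char='n'
After 4 (l): row=0 col=7 char='n'
After 5 (j): row=1 col=7 char='a'
After 6 (k): row=0 col=7 char='n'
After 7 (k): row=0 col=7 char='n'
After 8 (^): row=0 col=0 char='f'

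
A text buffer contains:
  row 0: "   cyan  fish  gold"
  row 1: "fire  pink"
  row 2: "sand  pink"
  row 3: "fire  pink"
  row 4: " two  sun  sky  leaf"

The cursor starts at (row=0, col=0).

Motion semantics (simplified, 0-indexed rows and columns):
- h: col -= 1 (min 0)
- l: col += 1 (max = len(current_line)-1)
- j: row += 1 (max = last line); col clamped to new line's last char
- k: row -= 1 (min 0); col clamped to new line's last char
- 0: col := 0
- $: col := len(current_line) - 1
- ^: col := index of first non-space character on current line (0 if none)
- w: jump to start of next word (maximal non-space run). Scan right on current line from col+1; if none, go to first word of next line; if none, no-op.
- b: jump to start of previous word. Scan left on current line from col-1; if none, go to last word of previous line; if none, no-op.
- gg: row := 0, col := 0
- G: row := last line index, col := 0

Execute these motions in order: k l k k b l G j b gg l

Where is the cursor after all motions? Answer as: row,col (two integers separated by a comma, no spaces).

After 1 (k): row=0 col=0 char='_'
After 2 (l): row=0 col=1 char='_'
After 3 (k): row=0 col=1 char='_'
After 4 (k): row=0 col=1 char='_'
After 5 (b): row=0 col=1 char='_'
After 6 (l): row=0 col=2 char='_'
After 7 (G): row=4 col=0 char='_'
After 8 (j): row=4 col=0 char='_'
After 9 (b): row=3 col=6 char='p'
After 10 (gg): row=0 col=0 char='_'
After 11 (l): row=0 col=1 char='_'

Answer: 0,1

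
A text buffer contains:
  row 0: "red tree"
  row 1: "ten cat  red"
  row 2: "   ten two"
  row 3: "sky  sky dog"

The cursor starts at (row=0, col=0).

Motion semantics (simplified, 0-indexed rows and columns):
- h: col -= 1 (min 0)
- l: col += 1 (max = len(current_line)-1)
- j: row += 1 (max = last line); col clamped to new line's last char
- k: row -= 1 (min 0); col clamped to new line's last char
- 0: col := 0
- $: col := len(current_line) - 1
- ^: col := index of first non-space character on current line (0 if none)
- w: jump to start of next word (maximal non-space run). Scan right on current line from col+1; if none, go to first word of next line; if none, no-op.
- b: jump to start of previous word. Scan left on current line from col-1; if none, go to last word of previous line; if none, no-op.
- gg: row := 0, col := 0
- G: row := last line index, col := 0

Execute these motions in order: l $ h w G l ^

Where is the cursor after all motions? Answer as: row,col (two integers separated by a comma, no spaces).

After 1 (l): row=0 col=1 char='e'
After 2 ($): row=0 col=7 char='e'
After 3 (h): row=0 col=6 char='e'
After 4 (w): row=1 col=0 char='t'
After 5 (G): row=3 col=0 char='s'
After 6 (l): row=3 col=1 char='k'
After 7 (^): row=3 col=0 char='s'

Answer: 3,0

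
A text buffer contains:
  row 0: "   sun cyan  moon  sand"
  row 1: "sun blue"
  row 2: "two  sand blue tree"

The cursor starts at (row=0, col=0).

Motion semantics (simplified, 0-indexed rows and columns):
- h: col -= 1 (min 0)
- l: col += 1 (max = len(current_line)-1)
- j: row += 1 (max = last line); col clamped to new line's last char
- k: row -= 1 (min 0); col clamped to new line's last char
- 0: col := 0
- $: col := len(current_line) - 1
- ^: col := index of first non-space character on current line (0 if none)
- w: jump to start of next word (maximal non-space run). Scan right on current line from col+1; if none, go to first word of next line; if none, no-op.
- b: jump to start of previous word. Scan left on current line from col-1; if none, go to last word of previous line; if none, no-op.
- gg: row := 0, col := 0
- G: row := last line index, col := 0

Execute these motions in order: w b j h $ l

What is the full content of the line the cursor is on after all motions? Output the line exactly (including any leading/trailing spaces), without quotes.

Answer: sun blue

Derivation:
After 1 (w): row=0 col=3 char='s'
After 2 (b): row=0 col=3 char='s'
After 3 (j): row=1 col=3 char='_'
After 4 (h): row=1 col=2 char='n'
After 5 ($): row=1 col=7 char='e'
After 6 (l): row=1 col=7 char='e'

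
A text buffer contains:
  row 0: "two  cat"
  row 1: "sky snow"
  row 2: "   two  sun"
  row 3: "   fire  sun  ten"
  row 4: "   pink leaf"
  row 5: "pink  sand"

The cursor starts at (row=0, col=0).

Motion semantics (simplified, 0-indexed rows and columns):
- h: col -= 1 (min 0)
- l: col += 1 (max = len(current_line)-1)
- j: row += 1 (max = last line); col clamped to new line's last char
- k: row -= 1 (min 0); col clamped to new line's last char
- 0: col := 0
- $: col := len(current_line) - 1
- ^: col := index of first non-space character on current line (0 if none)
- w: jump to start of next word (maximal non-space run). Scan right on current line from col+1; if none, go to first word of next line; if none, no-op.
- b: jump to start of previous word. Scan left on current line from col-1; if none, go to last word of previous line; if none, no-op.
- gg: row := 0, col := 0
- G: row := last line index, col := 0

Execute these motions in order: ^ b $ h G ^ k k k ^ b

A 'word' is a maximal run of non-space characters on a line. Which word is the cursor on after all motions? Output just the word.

After 1 (^): row=0 col=0 char='t'
After 2 (b): row=0 col=0 char='t'
After 3 ($): row=0 col=7 char='t'
After 4 (h): row=0 col=6 char='a'
After 5 (G): row=5 col=0 char='p'
After 6 (^): row=5 col=0 char='p'
After 7 (k): row=4 col=0 char='_'
After 8 (k): row=3 col=0 char='_'
After 9 (k): row=2 col=0 char='_'
After 10 (^): row=2 col=3 char='t'
After 11 (b): row=1 col=4 char='s'

Answer: snow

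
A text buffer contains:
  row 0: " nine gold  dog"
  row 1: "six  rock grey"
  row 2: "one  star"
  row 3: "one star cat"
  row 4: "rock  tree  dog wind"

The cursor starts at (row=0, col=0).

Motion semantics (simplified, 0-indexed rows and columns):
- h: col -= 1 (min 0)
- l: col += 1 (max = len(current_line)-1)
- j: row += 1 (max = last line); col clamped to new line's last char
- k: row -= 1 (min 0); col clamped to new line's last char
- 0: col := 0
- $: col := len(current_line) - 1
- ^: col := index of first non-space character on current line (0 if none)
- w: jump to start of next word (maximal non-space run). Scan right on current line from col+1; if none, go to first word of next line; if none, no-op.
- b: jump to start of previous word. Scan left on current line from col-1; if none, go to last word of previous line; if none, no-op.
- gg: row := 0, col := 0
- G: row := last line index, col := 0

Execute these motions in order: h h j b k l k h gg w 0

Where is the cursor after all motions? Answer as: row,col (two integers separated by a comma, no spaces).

After 1 (h): row=0 col=0 char='_'
After 2 (h): row=0 col=0 char='_'
After 3 (j): row=1 col=0 char='s'
After 4 (b): row=0 col=12 char='d'
After 5 (k): row=0 col=12 char='d'
After 6 (l): row=0 col=13 char='o'
After 7 (k): row=0 col=13 char='o'
After 8 (h): row=0 col=12 char='d'
After 9 (gg): row=0 col=0 char='_'
After 10 (w): row=0 col=1 char='n'
After 11 (0): row=0 col=0 char='_'

Answer: 0,0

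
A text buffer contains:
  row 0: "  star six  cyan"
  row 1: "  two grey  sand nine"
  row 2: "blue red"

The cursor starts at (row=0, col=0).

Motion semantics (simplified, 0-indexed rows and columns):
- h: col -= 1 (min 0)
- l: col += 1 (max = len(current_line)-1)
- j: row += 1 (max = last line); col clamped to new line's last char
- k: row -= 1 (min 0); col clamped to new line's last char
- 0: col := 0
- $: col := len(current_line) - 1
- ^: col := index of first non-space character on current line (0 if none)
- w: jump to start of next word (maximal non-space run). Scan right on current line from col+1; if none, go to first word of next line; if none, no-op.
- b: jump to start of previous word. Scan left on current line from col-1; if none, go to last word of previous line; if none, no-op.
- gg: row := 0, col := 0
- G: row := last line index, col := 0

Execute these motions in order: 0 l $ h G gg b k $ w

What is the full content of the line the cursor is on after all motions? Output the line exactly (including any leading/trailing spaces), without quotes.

Answer:   two grey  sand nine

Derivation:
After 1 (0): row=0 col=0 char='_'
After 2 (l): row=0 col=1 char='_'
After 3 ($): row=0 col=15 char='n'
After 4 (h): row=0 col=14 char='a'
After 5 (G): row=2 col=0 char='b'
After 6 (gg): row=0 col=0 char='_'
After 7 (b): row=0 col=0 char='_'
After 8 (k): row=0 col=0 char='_'
After 9 ($): row=0 col=15 char='n'
After 10 (w): row=1 col=2 char='t'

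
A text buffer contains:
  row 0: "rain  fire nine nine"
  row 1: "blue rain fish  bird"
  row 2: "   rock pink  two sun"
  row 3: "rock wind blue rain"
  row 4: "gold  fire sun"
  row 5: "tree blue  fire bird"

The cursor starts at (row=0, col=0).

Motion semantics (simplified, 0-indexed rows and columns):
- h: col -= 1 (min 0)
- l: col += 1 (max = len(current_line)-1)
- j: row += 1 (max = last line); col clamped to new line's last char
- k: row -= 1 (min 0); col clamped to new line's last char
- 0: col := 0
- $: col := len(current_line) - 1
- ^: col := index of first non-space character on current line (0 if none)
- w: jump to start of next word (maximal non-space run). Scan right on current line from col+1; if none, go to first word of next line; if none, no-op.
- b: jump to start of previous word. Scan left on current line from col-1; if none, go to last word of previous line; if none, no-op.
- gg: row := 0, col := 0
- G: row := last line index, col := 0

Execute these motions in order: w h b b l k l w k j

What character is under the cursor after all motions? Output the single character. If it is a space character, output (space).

Answer: a

Derivation:
After 1 (w): row=0 col=6 char='f'
After 2 (h): row=0 col=5 char='_'
After 3 (b): row=0 col=0 char='r'
After 4 (b): row=0 col=0 char='r'
After 5 (l): row=0 col=1 char='a'
After 6 (k): row=0 col=1 char='a'
After 7 (l): row=0 col=2 char='i'
After 8 (w): row=0 col=6 char='f'
After 9 (k): row=0 col=6 char='f'
After 10 (j): row=1 col=6 char='a'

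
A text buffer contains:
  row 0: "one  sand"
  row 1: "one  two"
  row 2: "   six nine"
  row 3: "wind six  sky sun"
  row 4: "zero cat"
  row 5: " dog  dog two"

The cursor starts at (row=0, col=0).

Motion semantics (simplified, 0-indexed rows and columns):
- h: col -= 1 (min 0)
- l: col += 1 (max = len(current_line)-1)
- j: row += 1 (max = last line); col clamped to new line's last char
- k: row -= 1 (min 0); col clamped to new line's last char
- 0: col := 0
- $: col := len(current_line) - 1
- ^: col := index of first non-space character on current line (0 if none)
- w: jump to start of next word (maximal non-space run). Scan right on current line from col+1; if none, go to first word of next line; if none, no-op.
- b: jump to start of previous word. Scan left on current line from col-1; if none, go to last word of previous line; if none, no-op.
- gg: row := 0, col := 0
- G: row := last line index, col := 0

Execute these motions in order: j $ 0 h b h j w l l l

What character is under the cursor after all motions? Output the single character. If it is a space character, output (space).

Answer: o

Derivation:
After 1 (j): row=1 col=0 char='o'
After 2 ($): row=1 col=7 char='o'
After 3 (0): row=1 col=0 char='o'
After 4 (h): row=1 col=0 char='o'
After 5 (b): row=0 col=5 char='s'
After 6 (h): row=0 col=4 char='_'
After 7 (j): row=1 col=4 char='_'
After 8 (w): row=1 col=5 char='t'
After 9 (l): row=1 col=6 char='w'
After 10 (l): row=1 col=7 char='o'
After 11 (l): row=1 col=7 char='o'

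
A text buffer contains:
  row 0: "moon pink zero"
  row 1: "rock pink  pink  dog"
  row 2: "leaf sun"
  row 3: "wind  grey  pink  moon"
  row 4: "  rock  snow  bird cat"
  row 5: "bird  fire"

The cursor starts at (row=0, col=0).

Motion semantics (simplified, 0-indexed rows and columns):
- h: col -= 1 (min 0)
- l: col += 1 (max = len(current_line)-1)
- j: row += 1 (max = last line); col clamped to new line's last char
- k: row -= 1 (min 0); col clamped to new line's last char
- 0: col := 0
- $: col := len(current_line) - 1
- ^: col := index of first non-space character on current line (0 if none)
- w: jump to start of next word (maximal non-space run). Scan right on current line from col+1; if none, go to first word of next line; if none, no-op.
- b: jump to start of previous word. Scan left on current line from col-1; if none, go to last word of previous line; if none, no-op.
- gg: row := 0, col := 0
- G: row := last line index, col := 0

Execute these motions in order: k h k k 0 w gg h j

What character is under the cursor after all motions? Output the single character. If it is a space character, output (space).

After 1 (k): row=0 col=0 char='m'
After 2 (h): row=0 col=0 char='m'
After 3 (k): row=0 col=0 char='m'
After 4 (k): row=0 col=0 char='m'
After 5 (0): row=0 col=0 char='m'
After 6 (w): row=0 col=5 char='p'
After 7 (gg): row=0 col=0 char='m'
After 8 (h): row=0 col=0 char='m'
After 9 (j): row=1 col=0 char='r'

Answer: r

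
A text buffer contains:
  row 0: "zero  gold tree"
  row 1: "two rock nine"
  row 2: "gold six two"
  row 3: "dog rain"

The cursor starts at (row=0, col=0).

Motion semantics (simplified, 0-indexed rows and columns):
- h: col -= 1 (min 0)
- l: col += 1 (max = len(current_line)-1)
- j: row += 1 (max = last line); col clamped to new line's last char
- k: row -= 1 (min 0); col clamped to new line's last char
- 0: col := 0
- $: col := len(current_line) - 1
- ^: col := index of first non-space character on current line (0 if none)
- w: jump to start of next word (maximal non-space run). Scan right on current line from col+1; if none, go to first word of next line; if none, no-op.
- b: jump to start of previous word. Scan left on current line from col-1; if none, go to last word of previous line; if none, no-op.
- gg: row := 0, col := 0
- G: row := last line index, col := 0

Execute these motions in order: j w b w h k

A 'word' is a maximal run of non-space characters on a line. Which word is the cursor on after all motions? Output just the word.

Answer: zero

Derivation:
After 1 (j): row=1 col=0 char='t'
After 2 (w): row=1 col=4 char='r'
After 3 (b): row=1 col=0 char='t'
After 4 (w): row=1 col=4 char='r'
After 5 (h): row=1 col=3 char='_'
After 6 (k): row=0 col=3 char='o'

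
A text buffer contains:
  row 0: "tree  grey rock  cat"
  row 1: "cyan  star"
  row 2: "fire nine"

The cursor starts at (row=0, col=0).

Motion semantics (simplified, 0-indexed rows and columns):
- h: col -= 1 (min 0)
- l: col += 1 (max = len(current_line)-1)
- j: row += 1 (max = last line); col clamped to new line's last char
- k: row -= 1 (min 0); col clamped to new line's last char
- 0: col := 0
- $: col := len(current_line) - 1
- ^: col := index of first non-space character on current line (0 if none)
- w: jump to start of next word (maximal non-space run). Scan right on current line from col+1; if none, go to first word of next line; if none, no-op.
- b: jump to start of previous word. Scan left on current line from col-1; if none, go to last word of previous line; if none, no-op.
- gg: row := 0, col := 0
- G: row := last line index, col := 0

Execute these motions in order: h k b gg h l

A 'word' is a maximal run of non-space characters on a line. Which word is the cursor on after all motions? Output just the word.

Answer: tree

Derivation:
After 1 (h): row=0 col=0 char='t'
After 2 (k): row=0 col=0 char='t'
After 3 (b): row=0 col=0 char='t'
After 4 (gg): row=0 col=0 char='t'
After 5 (h): row=0 col=0 char='t'
After 6 (l): row=0 col=1 char='r'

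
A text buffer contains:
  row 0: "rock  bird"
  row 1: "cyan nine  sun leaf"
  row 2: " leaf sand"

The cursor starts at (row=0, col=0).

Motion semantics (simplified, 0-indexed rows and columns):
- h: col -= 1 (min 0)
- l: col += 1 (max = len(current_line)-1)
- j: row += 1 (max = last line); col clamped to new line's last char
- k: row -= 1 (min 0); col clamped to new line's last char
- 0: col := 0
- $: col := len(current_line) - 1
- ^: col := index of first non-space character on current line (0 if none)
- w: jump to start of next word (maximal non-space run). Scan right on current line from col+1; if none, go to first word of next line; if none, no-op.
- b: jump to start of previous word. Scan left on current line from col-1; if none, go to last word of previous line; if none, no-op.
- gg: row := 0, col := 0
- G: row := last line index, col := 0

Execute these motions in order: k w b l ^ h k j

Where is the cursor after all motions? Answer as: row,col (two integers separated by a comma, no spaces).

After 1 (k): row=0 col=0 char='r'
After 2 (w): row=0 col=6 char='b'
After 3 (b): row=0 col=0 char='r'
After 4 (l): row=0 col=1 char='o'
After 5 (^): row=0 col=0 char='r'
After 6 (h): row=0 col=0 char='r'
After 7 (k): row=0 col=0 char='r'
After 8 (j): row=1 col=0 char='c'

Answer: 1,0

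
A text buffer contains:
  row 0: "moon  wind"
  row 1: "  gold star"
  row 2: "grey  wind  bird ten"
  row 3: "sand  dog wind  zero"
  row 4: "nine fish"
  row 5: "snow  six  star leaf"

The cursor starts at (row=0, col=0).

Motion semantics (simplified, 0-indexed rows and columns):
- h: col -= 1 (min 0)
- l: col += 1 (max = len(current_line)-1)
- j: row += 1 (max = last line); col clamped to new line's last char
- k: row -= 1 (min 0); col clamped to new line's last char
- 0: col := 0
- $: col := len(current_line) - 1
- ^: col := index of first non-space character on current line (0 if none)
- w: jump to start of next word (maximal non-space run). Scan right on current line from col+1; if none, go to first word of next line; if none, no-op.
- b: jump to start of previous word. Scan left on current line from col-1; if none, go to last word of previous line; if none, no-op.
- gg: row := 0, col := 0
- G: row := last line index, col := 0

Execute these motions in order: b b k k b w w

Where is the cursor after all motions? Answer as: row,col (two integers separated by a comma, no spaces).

Answer: 1,2

Derivation:
After 1 (b): row=0 col=0 char='m'
After 2 (b): row=0 col=0 char='m'
After 3 (k): row=0 col=0 char='m'
After 4 (k): row=0 col=0 char='m'
After 5 (b): row=0 col=0 char='m'
After 6 (w): row=0 col=6 char='w'
After 7 (w): row=1 col=2 char='g'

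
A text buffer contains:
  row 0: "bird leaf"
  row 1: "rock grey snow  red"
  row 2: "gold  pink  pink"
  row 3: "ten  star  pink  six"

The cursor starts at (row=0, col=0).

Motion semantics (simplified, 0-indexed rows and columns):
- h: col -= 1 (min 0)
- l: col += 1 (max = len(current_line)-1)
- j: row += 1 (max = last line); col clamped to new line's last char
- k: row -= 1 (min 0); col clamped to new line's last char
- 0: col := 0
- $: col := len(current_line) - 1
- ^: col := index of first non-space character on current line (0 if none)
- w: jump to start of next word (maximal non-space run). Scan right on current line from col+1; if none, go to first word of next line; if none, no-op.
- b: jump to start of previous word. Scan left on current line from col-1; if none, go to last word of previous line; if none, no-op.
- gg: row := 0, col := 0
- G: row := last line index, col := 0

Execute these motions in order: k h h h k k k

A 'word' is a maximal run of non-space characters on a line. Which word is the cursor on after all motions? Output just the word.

Answer: bird

Derivation:
After 1 (k): row=0 col=0 char='b'
After 2 (h): row=0 col=0 char='b'
After 3 (h): row=0 col=0 char='b'
After 4 (h): row=0 col=0 char='b'
After 5 (k): row=0 col=0 char='b'
After 6 (k): row=0 col=0 char='b'
After 7 (k): row=0 col=0 char='b'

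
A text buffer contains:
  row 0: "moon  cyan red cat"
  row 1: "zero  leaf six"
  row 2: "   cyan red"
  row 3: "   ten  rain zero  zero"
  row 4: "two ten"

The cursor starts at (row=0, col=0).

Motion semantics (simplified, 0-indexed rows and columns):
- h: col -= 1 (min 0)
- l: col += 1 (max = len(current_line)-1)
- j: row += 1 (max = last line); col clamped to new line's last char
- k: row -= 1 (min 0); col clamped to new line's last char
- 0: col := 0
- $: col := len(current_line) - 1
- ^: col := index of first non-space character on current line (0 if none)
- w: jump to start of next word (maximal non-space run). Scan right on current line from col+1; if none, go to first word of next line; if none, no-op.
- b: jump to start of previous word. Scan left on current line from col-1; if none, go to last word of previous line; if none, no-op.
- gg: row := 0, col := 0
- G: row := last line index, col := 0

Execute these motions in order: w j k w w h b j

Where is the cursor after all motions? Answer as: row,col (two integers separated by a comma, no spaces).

Answer: 1,11

Derivation:
After 1 (w): row=0 col=6 char='c'
After 2 (j): row=1 col=6 char='l'
After 3 (k): row=0 col=6 char='c'
After 4 (w): row=0 col=11 char='r'
After 5 (w): row=0 col=15 char='c'
After 6 (h): row=0 col=14 char='_'
After 7 (b): row=0 col=11 char='r'
After 8 (j): row=1 col=11 char='s'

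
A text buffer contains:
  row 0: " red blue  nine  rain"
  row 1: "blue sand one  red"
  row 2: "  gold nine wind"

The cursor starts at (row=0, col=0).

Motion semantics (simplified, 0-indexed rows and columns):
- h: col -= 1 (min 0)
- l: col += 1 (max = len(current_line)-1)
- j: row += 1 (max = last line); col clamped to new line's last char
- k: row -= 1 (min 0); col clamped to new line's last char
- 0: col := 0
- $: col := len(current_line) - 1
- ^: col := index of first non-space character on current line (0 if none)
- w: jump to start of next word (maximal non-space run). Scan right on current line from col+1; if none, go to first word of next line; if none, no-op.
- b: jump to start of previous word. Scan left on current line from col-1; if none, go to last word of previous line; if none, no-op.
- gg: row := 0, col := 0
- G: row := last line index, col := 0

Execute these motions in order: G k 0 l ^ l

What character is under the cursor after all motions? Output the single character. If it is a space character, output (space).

After 1 (G): row=2 col=0 char='_'
After 2 (k): row=1 col=0 char='b'
After 3 (0): row=1 col=0 char='b'
After 4 (l): row=1 col=1 char='l'
After 5 (^): row=1 col=0 char='b'
After 6 (l): row=1 col=1 char='l'

Answer: l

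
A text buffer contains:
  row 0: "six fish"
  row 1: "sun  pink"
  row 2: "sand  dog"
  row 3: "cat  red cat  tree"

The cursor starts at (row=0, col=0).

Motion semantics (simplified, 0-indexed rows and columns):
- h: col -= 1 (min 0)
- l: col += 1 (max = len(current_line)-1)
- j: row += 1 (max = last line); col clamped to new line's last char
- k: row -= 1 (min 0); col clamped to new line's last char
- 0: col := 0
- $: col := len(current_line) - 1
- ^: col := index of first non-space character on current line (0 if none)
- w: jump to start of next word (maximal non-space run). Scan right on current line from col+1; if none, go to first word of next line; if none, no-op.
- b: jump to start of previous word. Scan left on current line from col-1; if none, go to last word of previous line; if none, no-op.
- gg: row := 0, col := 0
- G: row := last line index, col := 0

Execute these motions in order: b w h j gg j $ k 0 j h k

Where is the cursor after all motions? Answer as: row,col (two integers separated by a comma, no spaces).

Answer: 0,0

Derivation:
After 1 (b): row=0 col=0 char='s'
After 2 (w): row=0 col=4 char='f'
After 3 (h): row=0 col=3 char='_'
After 4 (j): row=1 col=3 char='_'
After 5 (gg): row=0 col=0 char='s'
After 6 (j): row=1 col=0 char='s'
After 7 ($): row=1 col=8 char='k'
After 8 (k): row=0 col=7 char='h'
After 9 (0): row=0 col=0 char='s'
After 10 (j): row=1 col=0 char='s'
After 11 (h): row=1 col=0 char='s'
After 12 (k): row=0 col=0 char='s'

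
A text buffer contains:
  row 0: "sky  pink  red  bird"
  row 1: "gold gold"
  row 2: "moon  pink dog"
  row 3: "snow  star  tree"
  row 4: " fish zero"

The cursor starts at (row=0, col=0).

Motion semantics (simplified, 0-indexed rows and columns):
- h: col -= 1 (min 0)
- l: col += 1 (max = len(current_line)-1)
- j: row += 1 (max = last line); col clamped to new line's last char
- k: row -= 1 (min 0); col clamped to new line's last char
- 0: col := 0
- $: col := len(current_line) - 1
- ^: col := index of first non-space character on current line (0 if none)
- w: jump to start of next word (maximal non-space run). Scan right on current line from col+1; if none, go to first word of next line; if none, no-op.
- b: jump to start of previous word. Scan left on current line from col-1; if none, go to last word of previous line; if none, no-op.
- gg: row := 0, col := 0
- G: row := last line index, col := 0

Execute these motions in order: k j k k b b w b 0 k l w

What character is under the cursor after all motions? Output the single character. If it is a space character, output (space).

After 1 (k): row=0 col=0 char='s'
After 2 (j): row=1 col=0 char='g'
After 3 (k): row=0 col=0 char='s'
After 4 (k): row=0 col=0 char='s'
After 5 (b): row=0 col=0 char='s'
After 6 (b): row=0 col=0 char='s'
After 7 (w): row=0 col=5 char='p'
After 8 (b): row=0 col=0 char='s'
After 9 (0): row=0 col=0 char='s'
After 10 (k): row=0 col=0 char='s'
After 11 (l): row=0 col=1 char='k'
After 12 (w): row=0 col=5 char='p'

Answer: p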